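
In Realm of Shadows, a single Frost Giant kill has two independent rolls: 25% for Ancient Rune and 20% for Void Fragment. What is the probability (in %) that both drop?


For independent events, P(both) = P(A) * P(B)
= 25% * 20%
= 500 / 100 %
= 5.0%

5.0%


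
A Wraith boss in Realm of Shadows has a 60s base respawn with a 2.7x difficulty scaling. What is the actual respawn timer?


Respawn time = base * multiplier
= 60 * 2.7
= 162.0 seconds

162.0 seconds


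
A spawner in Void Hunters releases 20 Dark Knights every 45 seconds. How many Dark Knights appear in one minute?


Spawns per minute = count * (60 / interval)
= 20 * (60 / 45)
= 20 * 1.3333
= 26.67

26.67 per minute


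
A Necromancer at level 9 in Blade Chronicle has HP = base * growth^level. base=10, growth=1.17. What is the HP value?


value = base * growth^level
= 10 * 1.17^9
= 10 * 4.1084
= 41.08

41.08 HP


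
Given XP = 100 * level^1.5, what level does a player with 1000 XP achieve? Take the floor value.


XP = 100 * level^1.5, so level = (XP / 100)^(1/1.5)
= (1000 / 100)^(1/1.5)
= 10.0^0.6667
= 4.6416
Floor: level = 4

level 4


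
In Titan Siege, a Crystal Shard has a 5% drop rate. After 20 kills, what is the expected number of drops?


Expected drops = kills * (drop_rate / 100)
= 20 * (5 / 100)
= 20 * 0.05
= 1.0

1.0 drops


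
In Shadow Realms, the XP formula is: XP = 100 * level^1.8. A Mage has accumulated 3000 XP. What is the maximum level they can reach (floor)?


XP = 100 * level^1.8, so level = (XP / 100)^(1/1.8)
= (3000 / 100)^(1/1.8)
= 30.0^0.5556
= 6.6164
Floor: level = 6

level 6


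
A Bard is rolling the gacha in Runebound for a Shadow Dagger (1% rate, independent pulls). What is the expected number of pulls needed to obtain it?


Expected pulls for a geometric distribution = 1/p = 100 / rate%
= 100 / 1
= 100.0

100.0 pulls


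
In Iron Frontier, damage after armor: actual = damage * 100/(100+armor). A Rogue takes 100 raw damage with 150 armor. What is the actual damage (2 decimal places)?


actual = 100 * 100 / (100 + 150)
= 100 * 100 / 250
= 10000 / 250
= 40.00

40.00 damage


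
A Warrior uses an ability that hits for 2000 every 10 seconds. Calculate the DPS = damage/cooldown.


DPS = damage / cooldown
= 2000 / 10
= 200.00

200.00 DPS


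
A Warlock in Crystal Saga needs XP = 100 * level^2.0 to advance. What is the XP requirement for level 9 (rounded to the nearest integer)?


XP = 100 * level^2.0
Substitute level = 9:
XP = 100 * 9^2.0
= 100 * 81.0
= 8100

8100 XP


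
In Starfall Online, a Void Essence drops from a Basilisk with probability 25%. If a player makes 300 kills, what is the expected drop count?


Expected drops = kills * (drop_rate / 100)
= 300 * (25 / 100)
= 300 * 0.25
= 75.0

75.0 drops


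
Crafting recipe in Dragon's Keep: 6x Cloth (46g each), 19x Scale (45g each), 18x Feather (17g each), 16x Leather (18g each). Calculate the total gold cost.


Cost breakdown:
  Cloth: 6 * 46 = 276
  Scale: 19 * 45 = 855
  Feather: 18 * 17 = 306
  Leather: 16 * 18 = 288
Total = 276 + 855 + 306 + 288 = 1725

1725 gold


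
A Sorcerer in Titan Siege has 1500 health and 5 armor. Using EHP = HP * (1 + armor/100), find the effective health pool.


EHP = 1500 * (1 + 5/100)
= 1500 * (1 + 0.05)
= 1500 * 1.05
= 1575.0

1575.0 EHP


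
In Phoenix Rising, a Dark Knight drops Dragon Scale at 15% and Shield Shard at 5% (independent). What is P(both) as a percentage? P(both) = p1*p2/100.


For independent events, P(both) = P(A) * P(B)
= 15% * 5%
= 75 / 100 %
= 0.75%

0.75%


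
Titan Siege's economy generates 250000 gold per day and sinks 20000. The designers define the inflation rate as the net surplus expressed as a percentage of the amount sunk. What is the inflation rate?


Net gold = 250000 - 20000 = 230000
Inflation rate = net / sunk * 100 = 230000 / 20000 * 100
= 11.5 * 100
= 1150.00%

1150.00%


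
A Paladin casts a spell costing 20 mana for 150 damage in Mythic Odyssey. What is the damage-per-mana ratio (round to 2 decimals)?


Efficiency = damage / mana
= 150 / 20
= 7.50

7.50 dmg/mana


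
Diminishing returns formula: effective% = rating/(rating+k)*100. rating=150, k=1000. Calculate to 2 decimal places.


effective% = rating / (rating + k) * 100
= 150 / (150 + 1000) * 100
= 150 / 1150 * 100
= 0.130435 * 100
= 13.04%

13.04%


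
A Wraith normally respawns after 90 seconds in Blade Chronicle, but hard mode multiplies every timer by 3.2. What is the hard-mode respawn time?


Respawn time = base * multiplier
= 90 * 3.2
= 288.0 seconds

288.0 seconds


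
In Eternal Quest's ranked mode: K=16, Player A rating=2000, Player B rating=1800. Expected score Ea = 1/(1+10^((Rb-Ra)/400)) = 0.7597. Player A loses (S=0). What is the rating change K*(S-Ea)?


Elo update: delta = K * (S - Ea), where S = 0 (loses)
S - Ea = 0 - 0.7597 = -0.7597
Rating change = 16 * -0.7597
= -12.16

-12.16 rating points


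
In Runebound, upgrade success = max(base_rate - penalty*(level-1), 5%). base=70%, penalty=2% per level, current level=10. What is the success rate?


raw_rate = 70 - 2 * (10 - 1)
= 70 - 2 * 9
= 70 - 18
= 52
Apply floor: max(52, 5) = 52%

52%


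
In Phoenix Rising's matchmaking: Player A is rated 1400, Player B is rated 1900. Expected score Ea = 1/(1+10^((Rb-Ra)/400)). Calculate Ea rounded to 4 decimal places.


Elo expected score: Ea = 1/(1 + 10^((Rb-Ra)/400))
Rb - Ra = 1900 - 1400 = 500
(Rb-Ra)/400 = 500/400 = 1.25
10^1.25 = 17.782794
Ea = 1/(1 + 17.782794) = 1/18.782794 = 0.0532

0.0532


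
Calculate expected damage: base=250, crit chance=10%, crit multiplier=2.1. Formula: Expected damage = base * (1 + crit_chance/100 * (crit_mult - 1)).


E[dmg] = base * (1 + crit_chance * (crit_mult - 1))
cc as decimal = 10/100 = 0.1
cm - 1 = 2.1 - 1 = 1.1
Bonus factor = 0.1 * 1.1 = 0.11
Total multiplier = 1 + 0.11 = 1.11
Expected damage = 250 * 1.11 = 277.50

277.50 damage


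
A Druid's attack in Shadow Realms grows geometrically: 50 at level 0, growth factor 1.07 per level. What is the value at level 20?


value = base * growth^level
= 50 * 1.07^20
= 50 * 3.869684
= 193.48

193.48 attack


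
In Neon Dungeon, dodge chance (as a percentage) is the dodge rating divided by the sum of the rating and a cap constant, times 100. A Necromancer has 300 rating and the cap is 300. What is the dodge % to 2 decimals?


dodge% = 300 / (300 + 300) * 100
= 300 / 600 * 100
= 0.5 * 100
= 50.00%

50.00%


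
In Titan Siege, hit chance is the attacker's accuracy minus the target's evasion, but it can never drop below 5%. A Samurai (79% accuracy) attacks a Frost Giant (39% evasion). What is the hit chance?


accuracy - evasion = 79 - 39 = 40
Apply floor: max(40, 5) = 40
Hit chance = 40%

40%


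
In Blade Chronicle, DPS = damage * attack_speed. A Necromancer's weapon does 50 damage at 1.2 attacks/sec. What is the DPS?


DPS = damage * attack_speed
= 50 * 1.2
= 60.0

60.0 DPS


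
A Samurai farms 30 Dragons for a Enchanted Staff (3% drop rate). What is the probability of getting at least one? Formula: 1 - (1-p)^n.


P(at least one) = 1 - P(none) = 1 - (1-p)^n
p = 3/100 = 0.03
1 - p = 0.97
(1 - p)^30 = 0.97^30 = 0.401007
P(at least one) = 1 - 0.401007 = 0.5990

0.5990


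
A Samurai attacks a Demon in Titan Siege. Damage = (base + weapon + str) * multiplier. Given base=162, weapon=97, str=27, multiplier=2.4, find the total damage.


Sum base + weapon + str = 162 + 97 + 27 = 286
Multiply by 2.4:
286 * 2.4 = 686.4

686.4 damage


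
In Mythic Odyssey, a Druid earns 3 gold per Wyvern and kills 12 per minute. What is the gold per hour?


Gold per minute = 3 * 12 = 36
Gold per hour = 36 * 60 = 2160

2160 gold/hour


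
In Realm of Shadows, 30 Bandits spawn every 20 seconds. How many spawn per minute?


Spawns per minute = count * (60 / interval)
= 30 * (60 / 20)
= 30 * 3.0
= 90.0

90.0 per minute


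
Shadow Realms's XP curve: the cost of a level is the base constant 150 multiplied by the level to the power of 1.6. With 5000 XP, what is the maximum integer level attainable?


XP = 150 * level^1.6, so level = (XP / 150)^(1/1.6)
= (5000 / 150)^(1/1.6)
= 33.3333^0.625
= 8.9495
Floor: level = 8

level 8


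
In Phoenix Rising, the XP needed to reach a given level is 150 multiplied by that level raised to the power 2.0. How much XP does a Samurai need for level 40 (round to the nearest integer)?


XP = 150 * level^2.0
Substitute level = 40:
XP = 150 * 40^2.0
= 150 * 1600.0
= 240000

240000 XP


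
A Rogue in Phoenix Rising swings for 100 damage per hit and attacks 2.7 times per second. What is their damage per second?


DPS = damage * attack_speed
= 100 * 2.7
= 270.0

270.0 DPS


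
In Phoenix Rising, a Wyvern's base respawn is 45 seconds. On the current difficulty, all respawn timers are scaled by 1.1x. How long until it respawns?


Respawn time = base * multiplier
= 45 * 1.1
= 49.5 seconds

49.5 seconds


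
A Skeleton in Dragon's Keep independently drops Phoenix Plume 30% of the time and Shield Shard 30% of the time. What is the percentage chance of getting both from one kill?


For independent events, P(both) = P(A) * P(B)
= 30% * 30%
= 900 / 100 %
= 9.0%

9.0%


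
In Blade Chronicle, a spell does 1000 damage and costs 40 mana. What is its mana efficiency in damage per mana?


Efficiency = damage / mana
= 1000 / 40
= 25.00

25.00 dmg/mana


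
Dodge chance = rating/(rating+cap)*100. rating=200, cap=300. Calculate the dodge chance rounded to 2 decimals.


dodge% = 200 / (200 + 300) * 100
= 200 / 500 * 100
= 0.4 * 100
= 40.00%

40.00%


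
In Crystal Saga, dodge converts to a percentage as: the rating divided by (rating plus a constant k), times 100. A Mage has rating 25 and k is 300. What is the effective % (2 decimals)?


effective% = rating / (rating + k) * 100
= 25 / (25 + 300) * 100
= 25 / 325 * 100
= 0.076923 * 100
= 7.69%

7.69%


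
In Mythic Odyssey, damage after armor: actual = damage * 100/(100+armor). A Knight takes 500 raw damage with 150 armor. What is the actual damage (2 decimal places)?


actual = 500 * 100 / (100 + 150)
= 500 * 100 / 250
= 50000 / 250
= 200.00

200.00 damage


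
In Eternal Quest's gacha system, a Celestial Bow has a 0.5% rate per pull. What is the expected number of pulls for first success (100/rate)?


Expected pulls for a geometric distribution = 1/p = 100 / rate%
= 100 / 0.5
= 200.0

200.0 pulls


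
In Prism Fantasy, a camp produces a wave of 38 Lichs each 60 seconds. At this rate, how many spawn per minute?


Spawns per minute = count * (60 / interval)
= 38 * (60 / 60)
= 38 * 1.0
= 38.0

38.0 per minute


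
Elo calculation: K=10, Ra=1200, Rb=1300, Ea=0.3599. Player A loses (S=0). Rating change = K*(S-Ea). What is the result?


Elo update: delta = K * (S - Ea), where S = 0 (loses)
S - Ea = 0 - 0.3599 = -0.3599
Rating change = 10 * -0.3599
= -3.60

-3.60 rating points


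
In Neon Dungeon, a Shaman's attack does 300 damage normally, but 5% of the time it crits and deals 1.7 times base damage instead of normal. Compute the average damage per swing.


E[dmg] = base * (1 + crit_chance * (crit_mult - 1))
cc as decimal = 5/100 = 0.05
cm - 1 = 1.7 - 1 = 0.7
Bonus factor = 0.05 * 0.7 = 0.035
Total multiplier = 1 + 0.035 = 1.035
Expected damage = 300 * 1.035 = 310.50

310.50 damage


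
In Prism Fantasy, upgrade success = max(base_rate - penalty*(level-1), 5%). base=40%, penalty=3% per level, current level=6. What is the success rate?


raw_rate = 40 - 3 * (6 - 1)
= 40 - 3 * 5
= 40 - 15
= 25
Apply floor: max(25, 5) = 25%

25%


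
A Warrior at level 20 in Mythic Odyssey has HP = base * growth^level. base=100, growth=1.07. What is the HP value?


value = base * growth^level
= 100 * 1.07^20
= 100 * 3.869684
= 386.97

386.97 HP


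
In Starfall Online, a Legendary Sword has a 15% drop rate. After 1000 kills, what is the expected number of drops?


Expected drops = kills * (drop_rate / 100)
= 1000 * (15 / 100)
= 1000 * 0.15
= 150.0

150.0 drops


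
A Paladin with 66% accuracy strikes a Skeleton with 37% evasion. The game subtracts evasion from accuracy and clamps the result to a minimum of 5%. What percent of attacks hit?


accuracy - evasion = 66 - 37 = 29
Apply floor: max(29, 5) = 29
Hit chance = 29%

29%


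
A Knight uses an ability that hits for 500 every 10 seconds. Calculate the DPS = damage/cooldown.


DPS = damage / cooldown
= 500 / 10
= 50.00

50.00 DPS


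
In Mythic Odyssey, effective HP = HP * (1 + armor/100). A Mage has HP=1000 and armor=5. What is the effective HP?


EHP = 1000 * (1 + 5/100)
= 1000 * (1 + 0.05)
= 1000 * 1.05
= 1050.0

1050.0 EHP


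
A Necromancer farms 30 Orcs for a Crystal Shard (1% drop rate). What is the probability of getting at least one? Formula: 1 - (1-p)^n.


P(at least one) = 1 - P(none) = 1 - (1-p)^n
p = 1/100 = 0.01
1 - p = 0.99
(1 - p)^30 = 0.99^30 = 0.739700
P(at least one) = 1 - 0.739700 = 0.2603

0.2603


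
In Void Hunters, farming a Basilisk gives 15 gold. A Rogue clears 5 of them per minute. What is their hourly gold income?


Gold per minute = 15 * 5 = 75
Gold per hour = 75 * 60 = 4500

4500 gold/hour


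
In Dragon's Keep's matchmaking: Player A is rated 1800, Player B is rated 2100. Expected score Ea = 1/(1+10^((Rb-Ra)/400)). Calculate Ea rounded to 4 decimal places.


Elo expected score: Ea = 1/(1 + 10^((Rb-Ra)/400))
Rb - Ra = 2100 - 1800 = 300
(Rb-Ra)/400 = 300/400 = 0.75
10^0.75 = 5.623413
Ea = 1/(1 + 5.623413) = 1/6.623413 = 0.1510

0.1510


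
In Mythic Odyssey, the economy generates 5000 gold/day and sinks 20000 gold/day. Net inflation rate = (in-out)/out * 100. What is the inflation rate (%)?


Net gold = 5000 - 20000 = -15000
Inflation rate = net / sunk * 100 = -15000 / 20000 * 100
= -0.75 * 100
= -75.00%

-75.00%


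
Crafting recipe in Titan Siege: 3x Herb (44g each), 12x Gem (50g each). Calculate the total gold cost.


Cost breakdown:
  Herb: 3 * 44 = 132
  Gem: 12 * 50 = 600
Total = 132 + 600 = 732

732 gold


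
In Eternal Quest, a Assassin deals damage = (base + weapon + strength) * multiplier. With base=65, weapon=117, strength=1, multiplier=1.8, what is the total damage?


Sum base + weapon + str = 65 + 117 + 1 = 183
Multiply by 1.8:
183 * 1.8 = 329.4

329.4 damage


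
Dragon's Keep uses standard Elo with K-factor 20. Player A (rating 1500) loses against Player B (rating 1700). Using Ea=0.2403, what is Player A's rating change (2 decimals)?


Elo update: delta = K * (S - Ea), where S = 0 (loses)
S - Ea = 0 - 0.2403 = -0.2403
Rating change = 20 * -0.2403
= -4.81

-4.81 rating points


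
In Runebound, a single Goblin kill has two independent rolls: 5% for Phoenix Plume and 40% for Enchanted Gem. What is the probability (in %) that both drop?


For independent events, P(both) = P(A) * P(B)
= 5% * 40%
= 200 / 100 %
= 2.0%

2.0%


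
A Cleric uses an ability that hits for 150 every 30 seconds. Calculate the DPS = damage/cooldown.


DPS = damage / cooldown
= 150 / 30
= 5.00

5.00 DPS


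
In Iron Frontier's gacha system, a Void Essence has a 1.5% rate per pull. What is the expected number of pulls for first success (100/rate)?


Expected pulls for a geometric distribution = 1/p = 100 / rate%
= 100 / 1.5
= 66.67

66.67 pulls


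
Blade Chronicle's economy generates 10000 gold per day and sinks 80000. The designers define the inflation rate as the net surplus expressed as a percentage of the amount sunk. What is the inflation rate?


Net gold = 10000 - 80000 = -70000
Inflation rate = net / sunk * 100 = -70000 / 80000 * 100
= -0.875 * 100
= -87.50%

-87.50%


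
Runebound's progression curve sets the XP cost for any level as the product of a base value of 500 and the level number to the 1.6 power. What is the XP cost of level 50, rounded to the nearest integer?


XP = 500 * level^1.6
Substitute level = 50:
XP = 500 * 50^1.6
= 500 * 522.8198
= 261410

261410 XP


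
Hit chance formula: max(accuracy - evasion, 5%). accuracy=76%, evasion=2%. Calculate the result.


accuracy - evasion = 76 - 2 = 74
Apply floor: max(74, 5) = 74
Hit chance = 74%

74%


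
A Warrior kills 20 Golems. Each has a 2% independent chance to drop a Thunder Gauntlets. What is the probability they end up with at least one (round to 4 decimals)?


P(at least one) = 1 - P(none) = 1 - (1-p)^n
p = 2/100 = 0.02
1 - p = 0.98
(1 - p)^20 = 0.98^20 = 0.667608
P(at least one) = 1 - 0.667608 = 0.3324

0.3324


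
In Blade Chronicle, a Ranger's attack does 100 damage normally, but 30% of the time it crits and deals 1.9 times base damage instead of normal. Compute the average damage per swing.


E[dmg] = base * (1 + crit_chance * (crit_mult - 1))
cc as decimal = 30/100 = 0.3
cm - 1 = 1.9 - 1 = 0.9
Bonus factor = 0.3 * 0.9 = 0.27
Total multiplier = 1 + 0.27 = 1.27
Expected damage = 100 * 1.27 = 127.00

127.00 damage


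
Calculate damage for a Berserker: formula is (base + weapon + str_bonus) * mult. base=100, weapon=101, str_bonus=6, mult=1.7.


Sum base + weapon + str = 100 + 101 + 6 = 207
Multiply by 1.7:
207 * 1.7 = 351.9

351.9 damage


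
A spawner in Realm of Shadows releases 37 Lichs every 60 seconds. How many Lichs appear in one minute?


Spawns per minute = count * (60 / interval)
= 37 * (60 / 60)
= 37 * 1.0
= 37.0

37.0 per minute


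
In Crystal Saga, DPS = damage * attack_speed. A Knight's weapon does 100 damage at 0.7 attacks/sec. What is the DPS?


DPS = damage * attack_speed
= 100 * 0.7
= 70.0

70.0 DPS


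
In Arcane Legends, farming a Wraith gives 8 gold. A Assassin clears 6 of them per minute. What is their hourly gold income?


Gold per minute = 8 * 6 = 48
Gold per hour = 48 * 60 = 2880

2880 gold/hour


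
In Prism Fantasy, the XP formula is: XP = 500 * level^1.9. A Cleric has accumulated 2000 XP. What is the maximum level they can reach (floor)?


XP = 500 * level^1.9, so level = (XP / 500)^(1/1.9)
= (2000 / 500)^(1/1.9)
= 4.0^0.5263
= 2.0743
Floor: level = 2

level 2


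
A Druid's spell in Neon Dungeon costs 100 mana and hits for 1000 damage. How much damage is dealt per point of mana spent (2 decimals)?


Efficiency = damage / mana
= 1000 / 100
= 10.00

10.00 dmg/mana


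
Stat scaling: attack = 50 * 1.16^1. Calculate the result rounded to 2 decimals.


value = base * growth^level
= 50 * 1.16^1
= 50 * 1.16
= 58.00

58.00 attack


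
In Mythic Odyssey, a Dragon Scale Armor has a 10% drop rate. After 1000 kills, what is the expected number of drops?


Expected drops = kills * (drop_rate / 100)
= 1000 * (10 / 100)
= 1000 * 0.1
= 100.0

100.0 drops


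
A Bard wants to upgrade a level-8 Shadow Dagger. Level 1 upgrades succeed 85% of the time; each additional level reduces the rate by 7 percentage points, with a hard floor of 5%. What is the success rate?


raw_rate = 85 - 7 * (8 - 1)
= 85 - 7 * 7
= 85 - 49
= 36
Apply floor: max(36, 5) = 36%

36%


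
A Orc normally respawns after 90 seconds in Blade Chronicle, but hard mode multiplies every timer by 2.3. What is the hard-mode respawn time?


Respawn time = base * multiplier
= 90 * 2.3
= 207.0 seconds

207.0 seconds


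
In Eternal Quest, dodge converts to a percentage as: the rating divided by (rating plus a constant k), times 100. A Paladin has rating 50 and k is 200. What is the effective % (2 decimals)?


effective% = rating / (rating + k) * 100
= 50 / (50 + 200) * 100
= 50 / 250 * 100
= 0.2 * 100
= 20.00%

20.00%


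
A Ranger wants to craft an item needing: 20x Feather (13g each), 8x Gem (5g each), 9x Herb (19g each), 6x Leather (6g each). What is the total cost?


Cost breakdown:
  Feather: 20 * 13 = 260
  Gem: 8 * 5 = 40
  Herb: 9 * 19 = 171
  Leather: 6 * 6 = 36
Total = 260 + 40 + 171 + 36 = 507

507 gold


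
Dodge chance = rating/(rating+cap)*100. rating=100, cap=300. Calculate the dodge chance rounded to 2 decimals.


dodge% = 100 / (100 + 300) * 100
= 100 / 400 * 100
= 0.25 * 100
= 25.00%

25.00%


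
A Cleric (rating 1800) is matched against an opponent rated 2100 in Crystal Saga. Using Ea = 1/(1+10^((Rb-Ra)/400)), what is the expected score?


Elo expected score: Ea = 1/(1 + 10^((Rb-Ra)/400))
Rb - Ra = 2100 - 1800 = 300
(Rb-Ra)/400 = 300/400 = 0.75
10^0.75 = 5.623413
Ea = 1/(1 + 5.623413) = 1/6.623413 = 0.1510

0.1510


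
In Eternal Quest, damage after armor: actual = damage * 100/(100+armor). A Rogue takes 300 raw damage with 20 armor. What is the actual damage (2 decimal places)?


actual = 300 * 100 / (100 + 20)
= 300 * 100 / 120
= 30000 / 120
= 250.00

250.00 damage


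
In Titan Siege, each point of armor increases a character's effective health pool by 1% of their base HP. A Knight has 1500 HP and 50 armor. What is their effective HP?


EHP = 1500 * (1 + 50/100)
= 1500 * (1 + 0.5)
= 1500 * 1.5
= 2250.0

2250.0 EHP


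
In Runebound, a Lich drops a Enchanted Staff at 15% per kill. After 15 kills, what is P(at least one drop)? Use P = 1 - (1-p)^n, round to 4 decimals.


P(at least one) = 1 - P(none) = 1 - (1-p)^n
p = 15/100 = 0.15
1 - p = 0.85
(1 - p)^15 = 0.85^15 = 0.087354
P(at least one) = 1 - 0.087354 = 0.9126

0.9126


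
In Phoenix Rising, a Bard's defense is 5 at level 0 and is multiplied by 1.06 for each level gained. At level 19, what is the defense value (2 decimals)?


value = base * growth^level
= 5 * 1.06^19
= 5 * 3.0256
= 15.13

15.13 defense


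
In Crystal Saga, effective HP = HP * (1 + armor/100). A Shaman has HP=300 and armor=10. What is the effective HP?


EHP = 300 * (1 + 10/100)
= 300 * (1 + 0.1)
= 300 * 1.1
= 330.0

330.0 EHP


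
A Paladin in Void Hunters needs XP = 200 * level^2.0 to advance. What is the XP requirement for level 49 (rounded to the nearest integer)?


XP = 200 * level^2.0
Substitute level = 49:
XP = 200 * 49^2.0
= 200 * 2401.0
= 480200

480200 XP


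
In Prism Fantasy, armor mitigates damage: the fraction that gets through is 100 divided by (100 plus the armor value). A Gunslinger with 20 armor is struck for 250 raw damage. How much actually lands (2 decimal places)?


actual = 250 * 100 / (100 + 20)
= 250 * 100 / 120
= 25000 / 120
= 208.33

208.33 damage


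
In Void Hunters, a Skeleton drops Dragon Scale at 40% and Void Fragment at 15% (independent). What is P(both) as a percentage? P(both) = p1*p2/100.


For independent events, P(both) = P(A) * P(B)
= 40% * 15%
= 600 / 100 %
= 6.0%

6.0%


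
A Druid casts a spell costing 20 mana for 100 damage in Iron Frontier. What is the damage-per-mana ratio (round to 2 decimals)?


Efficiency = damage / mana
= 100 / 20
= 5.00

5.00 dmg/mana


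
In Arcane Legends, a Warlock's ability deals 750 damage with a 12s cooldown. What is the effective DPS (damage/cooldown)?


DPS = damage / cooldown
= 750 / 12
= 62.50

62.50 DPS


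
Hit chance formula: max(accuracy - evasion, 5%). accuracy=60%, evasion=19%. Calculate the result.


accuracy - evasion = 60 - 19 = 41
Apply floor: max(41, 5) = 41
Hit chance = 41%

41%


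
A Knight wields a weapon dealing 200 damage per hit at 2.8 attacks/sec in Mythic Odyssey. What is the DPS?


DPS = damage * attack_speed
= 200 * 2.8
= 560.0

560.0 DPS


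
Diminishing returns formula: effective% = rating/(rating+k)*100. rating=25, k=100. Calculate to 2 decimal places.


effective% = rating / (rating + k) * 100
= 25 / (25 + 100) * 100
= 25 / 125 * 100
= 0.2 * 100
= 20.00%

20.00%


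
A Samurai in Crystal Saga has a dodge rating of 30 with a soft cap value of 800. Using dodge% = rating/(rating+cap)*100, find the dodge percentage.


dodge% = 30 / (30 + 800) * 100
= 30 / 830 * 100
= 0.036145 * 100
= 3.61%

3.61%


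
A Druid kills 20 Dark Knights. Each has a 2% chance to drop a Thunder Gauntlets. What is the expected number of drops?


Expected drops = kills * (drop_rate / 100)
= 20 * (2 / 100)
= 20 * 0.02
= 0.4

0.4 drops


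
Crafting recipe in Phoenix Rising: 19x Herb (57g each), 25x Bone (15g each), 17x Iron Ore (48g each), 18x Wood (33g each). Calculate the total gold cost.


Cost breakdown:
  Herb: 19 * 57 = 1083
  Bone: 25 * 15 = 375
  Iron Ore: 17 * 48 = 816
  Wood: 18 * 33 = 594
Total = 1083 + 375 + 816 + 594 = 2868

2868 gold


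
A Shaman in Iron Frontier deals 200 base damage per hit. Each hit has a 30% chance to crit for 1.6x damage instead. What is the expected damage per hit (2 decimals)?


E[dmg] = base * (1 + crit_chance * (crit_mult - 1))
cc as decimal = 30/100 = 0.3
cm - 1 = 1.6 - 1 = 0.6
Bonus factor = 0.3 * 0.6 = 0.18
Total multiplier = 1 + 0.18 = 1.18
Expected damage = 200 * 1.18 = 236.00

236.00 damage


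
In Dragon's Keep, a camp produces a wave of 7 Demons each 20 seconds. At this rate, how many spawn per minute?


Spawns per minute = count * (60 / interval)
= 7 * (60 / 20)
= 7 * 3.0
= 21.0

21.0 per minute


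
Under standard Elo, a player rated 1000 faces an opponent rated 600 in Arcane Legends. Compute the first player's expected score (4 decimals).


Elo expected score: Ea = 1/(1 + 10^((Rb-Ra)/400))
Rb - Ra = 600 - 1000 = -400
(Rb-Ra)/400 = -400/400 = -1.0
10^-1.0 = 0.1
Ea = 1/(1 + 0.1) = 1/1.1 = 0.9091

0.9091


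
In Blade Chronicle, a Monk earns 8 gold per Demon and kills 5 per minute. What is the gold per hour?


Gold per minute = 8 * 5 = 40
Gold per hour = 40 * 60 = 2400

2400 gold/hour


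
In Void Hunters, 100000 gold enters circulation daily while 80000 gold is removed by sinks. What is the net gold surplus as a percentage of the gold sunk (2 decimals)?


Net gold = 100000 - 80000 = 20000
Inflation rate = net / sunk * 100 = 20000 / 80000 * 100
= 0.25 * 100
= 25.00%

25.00%


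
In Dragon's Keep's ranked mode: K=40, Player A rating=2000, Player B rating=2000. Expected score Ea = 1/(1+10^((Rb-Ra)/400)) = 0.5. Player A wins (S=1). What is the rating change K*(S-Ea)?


Elo update: delta = K * (S - Ea), where S = 1 (wins)
S - Ea = 1 - 0.5 = 0.5
Rating change = 40 * 0.5
= 20.00

20.00 rating points


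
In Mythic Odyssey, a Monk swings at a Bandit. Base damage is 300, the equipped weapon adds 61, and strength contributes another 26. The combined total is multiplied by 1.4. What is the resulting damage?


Sum base + weapon + str = 300 + 61 + 26 = 387
Multiply by 1.4:
387 * 1.4 = 541.8

541.8 damage


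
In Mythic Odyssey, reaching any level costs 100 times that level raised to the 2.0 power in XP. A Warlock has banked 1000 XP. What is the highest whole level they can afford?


XP = 100 * level^2.0, so level = (XP / 100)^(1/2.0)
= (1000 / 100)^(1/2.0)
= 10.0^0.5
= 3.1623
Floor: level = 3

level 3


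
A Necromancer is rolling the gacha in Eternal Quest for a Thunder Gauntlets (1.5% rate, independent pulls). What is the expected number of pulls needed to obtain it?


Expected pulls for a geometric distribution = 1/p = 100 / rate%
= 100 / 1.5
= 66.67

66.67 pulls


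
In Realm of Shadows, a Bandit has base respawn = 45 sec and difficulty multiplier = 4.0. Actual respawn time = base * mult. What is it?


Respawn time = base * multiplier
= 45 * 4.0
= 180.0 seconds

180.0 seconds


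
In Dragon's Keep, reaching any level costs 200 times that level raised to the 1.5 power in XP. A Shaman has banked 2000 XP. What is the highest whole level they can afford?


XP = 200 * level^1.5, so level = (XP / 200)^(1/1.5)
= (2000 / 200)^(1/1.5)
= 10.0^0.6667
= 4.6416
Floor: level = 4

level 4


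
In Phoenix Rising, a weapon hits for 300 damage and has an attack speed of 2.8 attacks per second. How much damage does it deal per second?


DPS = damage * attack_speed
= 300 * 2.8
= 840.0

840.0 DPS


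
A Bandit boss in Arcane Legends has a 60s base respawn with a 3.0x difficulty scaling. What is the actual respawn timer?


Respawn time = base * multiplier
= 60 * 3.0
= 180.0 seconds

180.0 seconds


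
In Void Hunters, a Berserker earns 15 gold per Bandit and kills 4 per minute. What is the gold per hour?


Gold per minute = 15 * 4 = 60
Gold per hour = 60 * 60 = 3600

3600 gold/hour


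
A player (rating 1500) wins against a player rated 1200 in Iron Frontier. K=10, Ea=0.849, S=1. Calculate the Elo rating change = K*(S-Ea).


Elo update: delta = K * (S - Ea), where S = 1 (wins)
S - Ea = 1 - 0.849 = 0.151
Rating change = 10 * 0.151
= 1.51

1.51 rating points


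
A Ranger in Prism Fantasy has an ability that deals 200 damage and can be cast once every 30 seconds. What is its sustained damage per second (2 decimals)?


DPS = damage / cooldown
= 200 / 30
= 6.67

6.67 DPS


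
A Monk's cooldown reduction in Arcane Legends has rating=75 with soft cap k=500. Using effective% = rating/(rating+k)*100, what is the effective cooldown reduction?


effective% = rating / (rating + k) * 100
= 75 / (75 + 500) * 100
= 75 / 575 * 100
= 0.130435 * 100
= 13.04%

13.04%


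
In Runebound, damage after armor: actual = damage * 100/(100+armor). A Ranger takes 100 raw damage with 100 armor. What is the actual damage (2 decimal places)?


actual = 100 * 100 / (100 + 100)
= 100 * 100 / 200
= 10000 / 200
= 50.00

50.00 damage


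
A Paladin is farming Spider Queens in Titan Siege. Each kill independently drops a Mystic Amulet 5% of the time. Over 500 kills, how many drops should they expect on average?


Expected drops = kills * (drop_rate / 100)
= 500 * (5 / 100)
= 500 * 0.05
= 25.0

25.0 drops


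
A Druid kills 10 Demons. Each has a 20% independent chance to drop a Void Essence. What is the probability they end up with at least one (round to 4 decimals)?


P(at least one) = 1 - P(none) = 1 - (1-p)^n
p = 20/100 = 0.2
1 - p = 0.8
(1 - p)^10 = 0.8^10 = 0.107374
P(at least one) = 1 - 0.107374 = 0.8926

0.8926


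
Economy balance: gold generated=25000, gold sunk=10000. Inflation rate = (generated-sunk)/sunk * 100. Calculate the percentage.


Net gold = 25000 - 10000 = 15000
Inflation rate = net / sunk * 100 = 15000 / 10000 * 100
= 1.5 * 100
= 150.00%

150.00%


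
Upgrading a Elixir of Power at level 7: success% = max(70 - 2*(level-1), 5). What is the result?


raw_rate = 70 - 2 * (7 - 1)
= 70 - 2 * 6
= 70 - 12
= 58
Apply floor: max(58, 5) = 58%

58%


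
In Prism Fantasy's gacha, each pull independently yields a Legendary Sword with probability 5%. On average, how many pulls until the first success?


Expected pulls for a geometric distribution = 1/p = 100 / rate%
= 100 / 5
= 20.0

20.0 pulls


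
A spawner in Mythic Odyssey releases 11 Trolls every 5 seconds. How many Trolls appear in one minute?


Spawns per minute = count * (60 / interval)
= 11 * (60 / 5)
= 11 * 12.0
= 132.0

132.0 per minute


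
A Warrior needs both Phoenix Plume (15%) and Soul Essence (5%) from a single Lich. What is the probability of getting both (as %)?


For independent events, P(both) = P(A) * P(B)
= 15% * 5%
= 75 / 100 %
= 0.75%

0.75%


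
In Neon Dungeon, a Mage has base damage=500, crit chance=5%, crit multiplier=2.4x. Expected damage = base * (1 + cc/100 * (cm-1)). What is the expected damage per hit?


E[dmg] = base * (1 + crit_chance * (crit_mult - 1))
cc as decimal = 5/100 = 0.05
cm - 1 = 2.4 - 1 = 1.4
Bonus factor = 0.05 * 1.4 = 0.07
Total multiplier = 1 + 0.07 = 1.07
Expected damage = 500 * 1.07 = 535.00

535.00 damage


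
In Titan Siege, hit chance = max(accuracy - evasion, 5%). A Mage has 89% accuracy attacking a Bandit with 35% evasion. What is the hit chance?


accuracy - evasion = 89 - 35 = 54
Apply floor: max(54, 5) = 54
Hit chance = 54%

54%


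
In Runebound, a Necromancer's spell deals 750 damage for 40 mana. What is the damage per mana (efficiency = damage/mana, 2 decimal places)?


Efficiency = damage / mana
= 750 / 40
= 18.75

18.75 dmg/mana


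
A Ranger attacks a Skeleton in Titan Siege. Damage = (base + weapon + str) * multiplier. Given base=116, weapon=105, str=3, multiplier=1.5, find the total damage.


Sum base + weapon + str = 116 + 105 + 3 = 224
Multiply by 1.5:
224 * 1.5 = 336.0

336.0 damage


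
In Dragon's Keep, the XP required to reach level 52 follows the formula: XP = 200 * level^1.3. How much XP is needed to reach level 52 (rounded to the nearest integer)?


XP = 200 * level^1.3
Substitute level = 52:
XP = 200 * 52^1.3
= 200 * 170.1392
= 34028

34028 XP


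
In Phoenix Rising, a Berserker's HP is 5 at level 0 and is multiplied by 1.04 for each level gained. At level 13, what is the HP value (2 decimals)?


value = base * growth^level
= 5 * 1.04^13
= 5 * 1.665074
= 8.33

8.33 HP


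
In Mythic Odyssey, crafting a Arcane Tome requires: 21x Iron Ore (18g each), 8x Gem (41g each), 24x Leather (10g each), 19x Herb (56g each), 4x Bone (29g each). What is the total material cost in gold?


Cost breakdown:
  Iron Ore: 21 * 18 = 378
  Gem: 8 * 41 = 328
  Leather: 24 * 10 = 240
  Herb: 19 * 56 = 1064
  Bone: 4 * 29 = 116
Total = 378 + 328 + 240 + 1064 + 116 = 2126

2126 gold


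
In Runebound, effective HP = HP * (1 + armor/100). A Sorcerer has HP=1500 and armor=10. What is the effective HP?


EHP = 1500 * (1 + 10/100)
= 1500 * (1 + 0.1)
= 1500 * 1.1
= 1650.0

1650.0 EHP


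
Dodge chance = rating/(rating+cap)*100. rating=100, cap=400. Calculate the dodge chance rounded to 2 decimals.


dodge% = 100 / (100 + 400) * 100
= 100 / 500 * 100
= 0.2 * 100
= 20.00%

20.00%


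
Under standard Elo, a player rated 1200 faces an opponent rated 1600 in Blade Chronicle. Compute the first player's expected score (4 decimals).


Elo expected score: Ea = 1/(1 + 10^((Rb-Ra)/400))
Rb - Ra = 1600 - 1200 = 400
(Rb-Ra)/400 = 400/400 = 1.0
10^1.0 = 10.0
Ea = 1/(1 + 10.0) = 1/11.0 = 0.0909

0.0909


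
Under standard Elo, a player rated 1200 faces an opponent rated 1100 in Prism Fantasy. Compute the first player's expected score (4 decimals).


Elo expected score: Ea = 1/(1 + 10^((Rb-Ra)/400))
Rb - Ra = 1100 - 1200 = -100
(Rb-Ra)/400 = -100/400 = -0.25
10^-0.25 = 0.562341
Ea = 1/(1 + 0.562341) = 1/1.562341 = 0.6401

0.6401


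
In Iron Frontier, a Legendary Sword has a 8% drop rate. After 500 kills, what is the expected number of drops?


Expected drops = kills * (drop_rate / 100)
= 500 * (8 / 100)
= 500 * 0.08
= 40.0

40.0 drops


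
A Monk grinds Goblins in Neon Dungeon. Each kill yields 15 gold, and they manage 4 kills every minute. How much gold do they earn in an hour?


Gold per minute = 15 * 4 = 60
Gold per hour = 60 * 60 = 3600

3600 gold/hour


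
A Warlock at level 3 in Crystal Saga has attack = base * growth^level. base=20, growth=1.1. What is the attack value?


value = base * growth^level
= 20 * 1.1^3
= 20 * 1.331
= 26.62

26.62 attack


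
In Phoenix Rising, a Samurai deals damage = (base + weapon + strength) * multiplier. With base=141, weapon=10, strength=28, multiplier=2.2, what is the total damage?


Sum base + weapon + str = 141 + 10 + 28 = 179
Multiply by 2.2:
179 * 2.2 = 393.8

393.8 damage


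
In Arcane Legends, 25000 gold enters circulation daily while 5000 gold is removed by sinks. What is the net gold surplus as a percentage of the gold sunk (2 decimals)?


Net gold = 25000 - 5000 = 20000
Inflation rate = net / sunk * 100 = 20000 / 5000 * 100
= 4.0 * 100
= 400.00%

400.00%


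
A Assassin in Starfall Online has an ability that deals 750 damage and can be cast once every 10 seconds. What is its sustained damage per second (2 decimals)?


DPS = damage / cooldown
= 750 / 10
= 75.00

75.00 DPS


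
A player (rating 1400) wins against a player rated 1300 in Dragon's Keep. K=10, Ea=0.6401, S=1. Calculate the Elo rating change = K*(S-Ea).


Elo update: delta = K * (S - Ea), where S = 1 (wins)
S - Ea = 1 - 0.6401 = 0.3599
Rating change = 10 * 0.3599
= 3.60

3.60 rating points


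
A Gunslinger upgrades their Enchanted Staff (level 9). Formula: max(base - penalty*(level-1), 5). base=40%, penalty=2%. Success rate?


raw_rate = 40 - 2 * (9 - 1)
= 40 - 2 * 8
= 40 - 16
= 24
Apply floor: max(24, 5) = 24%

24%


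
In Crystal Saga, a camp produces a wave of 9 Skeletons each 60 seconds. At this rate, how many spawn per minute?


Spawns per minute = count * (60 / interval)
= 9 * (60 / 60)
= 9 * 1.0
= 9.0

9.0 per minute


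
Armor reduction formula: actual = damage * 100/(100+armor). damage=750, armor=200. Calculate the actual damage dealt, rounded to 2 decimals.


actual = 750 * 100 / (100 + 200)
= 750 * 100 / 300
= 75000 / 300
= 250.00

250.00 damage


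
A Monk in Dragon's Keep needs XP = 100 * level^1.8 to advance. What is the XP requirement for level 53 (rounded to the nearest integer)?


XP = 100 * level^1.8
Substitute level = 53:
XP = 100 * 53^1.8
= 100 * 1269.6867
= 126969

126969 XP


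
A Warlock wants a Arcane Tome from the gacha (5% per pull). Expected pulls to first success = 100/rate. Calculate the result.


Expected pulls for a geometric distribution = 1/p = 100 / rate%
= 100 / 5
= 20.0

20.0 pulls


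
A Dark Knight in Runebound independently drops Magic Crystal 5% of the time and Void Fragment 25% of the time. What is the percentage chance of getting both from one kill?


For independent events, P(both) = P(A) * P(B)
= 5% * 25%
= 125 / 100 %
= 1.25%

1.25%


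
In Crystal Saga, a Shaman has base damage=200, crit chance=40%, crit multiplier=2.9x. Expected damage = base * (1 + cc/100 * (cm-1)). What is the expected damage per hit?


E[dmg] = base * (1 + crit_chance * (crit_mult - 1))
cc as decimal = 40/100 = 0.4
cm - 1 = 2.9 - 1 = 1.9
Bonus factor = 0.4 * 1.9 = 0.76
Total multiplier = 1 + 0.76 = 1.76
Expected damage = 200 * 1.76 = 352.00

352.00 damage


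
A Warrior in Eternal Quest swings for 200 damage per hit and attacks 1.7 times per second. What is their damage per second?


DPS = damage * attack_speed
= 200 * 1.7
= 340.0

340.0 DPS


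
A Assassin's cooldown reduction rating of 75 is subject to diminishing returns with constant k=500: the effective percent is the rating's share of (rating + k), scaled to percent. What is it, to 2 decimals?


effective% = rating / (rating + k) * 100
= 75 / (75 + 500) * 100
= 75 / 575 * 100
= 0.130435 * 100
= 13.04%

13.04%


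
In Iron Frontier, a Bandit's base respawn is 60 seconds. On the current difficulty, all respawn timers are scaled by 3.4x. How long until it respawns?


Respawn time = base * multiplier
= 60 * 3.4
= 204.0 seconds

204.0 seconds


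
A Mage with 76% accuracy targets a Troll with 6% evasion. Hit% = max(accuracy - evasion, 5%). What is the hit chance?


accuracy - evasion = 76 - 6 = 70
Apply floor: max(70, 5) = 70
Hit chance = 70%

70%


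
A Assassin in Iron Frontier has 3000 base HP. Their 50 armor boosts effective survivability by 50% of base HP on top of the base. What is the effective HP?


EHP = 3000 * (1 + 50/100)
= 3000 * (1 + 0.5)
= 3000 * 1.5
= 4500.0

4500.0 EHP


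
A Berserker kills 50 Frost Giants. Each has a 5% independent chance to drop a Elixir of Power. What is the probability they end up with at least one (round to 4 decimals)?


P(at least one) = 1 - P(none) = 1 - (1-p)^n
p = 5/100 = 0.05
1 - p = 0.95
(1 - p)^50 = 0.95^50 = 0.076945
P(at least one) = 1 - 0.076945 = 0.9231

0.9231


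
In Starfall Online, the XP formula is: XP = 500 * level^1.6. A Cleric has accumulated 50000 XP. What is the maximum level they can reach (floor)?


XP = 500 * level^1.6, so level = (XP / 500)^(1/1.6)
= (50000 / 500)^(1/1.6)
= 100.0^0.625
= 17.7828
Floor: level = 17

level 17


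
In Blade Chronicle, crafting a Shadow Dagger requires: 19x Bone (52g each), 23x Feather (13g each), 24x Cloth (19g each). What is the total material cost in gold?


Cost breakdown:
  Bone: 19 * 52 = 988
  Feather: 23 * 13 = 299
  Cloth: 24 * 19 = 456
Total = 988 + 299 + 456 = 1743

1743 gold


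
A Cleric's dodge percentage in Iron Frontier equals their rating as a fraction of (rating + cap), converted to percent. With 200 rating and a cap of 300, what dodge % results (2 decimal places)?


dodge% = 200 / (200 + 300) * 100
= 200 / 500 * 100
= 0.4 * 100
= 40.00%

40.00%
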